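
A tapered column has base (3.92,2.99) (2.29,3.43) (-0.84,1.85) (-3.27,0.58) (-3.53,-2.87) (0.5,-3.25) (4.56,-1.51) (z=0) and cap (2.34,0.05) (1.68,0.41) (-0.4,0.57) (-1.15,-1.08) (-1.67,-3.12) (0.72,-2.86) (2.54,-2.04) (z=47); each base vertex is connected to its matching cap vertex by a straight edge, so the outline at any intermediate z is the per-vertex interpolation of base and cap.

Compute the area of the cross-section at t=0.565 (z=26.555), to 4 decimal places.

Area at t=0.565: 21.1915

Cross-section at t=0.565: each vertex is (1-t)·p0[i] + t·p1[i].
  v1: (1-0.565)·(3.92,2.99) + 0.565·(2.34,0.05) = (3.0273,1.3289)
  v2: (1-0.565)·(2.29,3.43) + 0.565·(1.68,0.41) = (1.9453,1.7237)
  v3: (1-0.565)·(-0.84,1.85) + 0.565·(-0.4,0.57) = (-0.5914,1.1268)
  v4: (1-0.565)·(-3.27,0.58) + 0.565·(-1.15,-1.08) = (-2.0722,-0.3579)
  v5: (1-0.565)·(-3.53,-2.87) + 0.565·(-1.67,-3.12) = (-2.4791,-3.0113)
  v6: (1-0.565)·(0.5,-3.25) + 0.565·(0.72,-2.86) = (0.6243,-3.0297)
  v7: (1-0.565)·(4.56,-1.51) + 0.565·(2.54,-2.04) = (3.4187,-1.8095)
Shoelace sum Σ(x_i·y_{i+1} − x_{i+1}·y_i):
  i=1: 3.0273·1.7237 − 1.9453·1.3289 = +2.6330 (running +2.6330)
  i=2: 1.9453·1.1268 − -0.5914·1.7237 = +3.2114 (running +5.8444)
  i=3: -0.5914·-0.3579 − -2.0722·1.1268 = +2.5466 (running +8.3910)
  i=4: -2.0722·-3.0113 − -2.4791·-0.3579 = +5.3526 (running +13.7437)
  i=5: -2.4791·-3.0297 − 0.6243·-3.0113 = +9.3907 (running +23.1344)
  i=6: 0.6243·-1.8095 − 3.4187·-3.0297 = +9.2278 (running +32.3622)
  i=7: 3.4187·1.3289 − 3.0273·-1.8095 = +10.0209 (running +42.3831)
Area = |Σ|/2 = |42.3831|/2 = 21.1915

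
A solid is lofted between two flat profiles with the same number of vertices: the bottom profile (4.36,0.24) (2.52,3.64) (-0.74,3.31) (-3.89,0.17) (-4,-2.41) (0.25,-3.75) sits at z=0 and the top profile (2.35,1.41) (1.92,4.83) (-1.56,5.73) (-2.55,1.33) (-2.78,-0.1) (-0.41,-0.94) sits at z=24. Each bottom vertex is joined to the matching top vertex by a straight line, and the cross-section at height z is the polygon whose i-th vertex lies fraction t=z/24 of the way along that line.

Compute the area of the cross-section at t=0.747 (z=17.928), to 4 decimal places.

Cross-section at t=0.747: each vertex is (1-t)·p0[i] + t·p1[i].
  v1: (1-0.747)·(4.36,0.24) + 0.747·(2.35,1.41) = (2.8585,1.1140)
  v2: (1-0.747)·(2.52,3.64) + 0.747·(1.92,4.83) = (2.0718,4.5289)
  v3: (1-0.747)·(-0.74,3.31) + 0.747·(-1.56,5.73) = (-1.3525,5.1177)
  v4: (1-0.747)·(-3.89,0.17) + 0.747·(-2.55,1.33) = (-2.8890,1.0365)
  v5: (1-0.747)·(-4,-2.41) + 0.747·(-2.78,-0.1) = (-3.0887,-0.6844)
  v6: (1-0.747)·(0.25,-3.75) + 0.747·(-0.41,-0.94) = (-0.2430,-1.6509)
Shoelace sum Σ(x_i·y_{i+1} − x_{i+1}·y_i):
  i=1: 2.8585·4.5289 − 2.0718·1.1140 = +10.6381 (running +10.6381)
  i=2: 2.0718·5.1177 − -1.3525·4.5289 = +16.7285 (running +27.3666)
  i=3: -1.3525·1.0365 − -2.8890·5.1177 = +13.3833 (running +40.7499)
  i=4: -2.8890·-0.6844 − -3.0887·1.0365 = +5.1788 (running +45.9287)
  i=5: -3.0887·-1.6509 − -0.2430·-0.6844 = +4.9328 (running +50.8616)
  i=6: -0.2430·1.1140 − 2.8585·-1.6509 = +4.4485 (running +55.3101)
Area = |Σ|/2 = |55.3101|/2 = 27.6550

Area at t=0.747: 27.6550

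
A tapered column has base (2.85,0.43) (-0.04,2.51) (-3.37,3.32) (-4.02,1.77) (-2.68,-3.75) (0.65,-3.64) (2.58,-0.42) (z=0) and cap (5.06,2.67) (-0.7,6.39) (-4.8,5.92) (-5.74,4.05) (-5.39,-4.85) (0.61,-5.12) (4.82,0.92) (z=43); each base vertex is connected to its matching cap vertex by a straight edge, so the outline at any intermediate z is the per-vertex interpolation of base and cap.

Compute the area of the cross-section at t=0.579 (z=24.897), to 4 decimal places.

Area at t=0.579: 64.7045

Cross-section at t=0.579: each vertex is (1-t)·p0[i] + t·p1[i].
  v1: (1-0.579)·(2.85,0.43) + 0.579·(5.06,2.67) = (4.1296,1.7270)
  v2: (1-0.579)·(-0.04,2.51) + 0.579·(-0.7,6.39) = (-0.4221,4.7565)
  v3: (1-0.579)·(-3.37,3.32) + 0.579·(-4.8,5.92) = (-4.1980,4.8254)
  v4: (1-0.579)·(-4.02,1.77) + 0.579·(-5.74,4.05) = (-5.0159,3.0901)
  v5: (1-0.579)·(-2.68,-3.75) + 0.579·(-5.39,-4.85) = (-4.2491,-4.3869)
  v6: (1-0.579)·(0.65,-3.64) + 0.579·(0.61,-5.12) = (0.6268,-4.4969)
  v7: (1-0.579)·(2.58,-0.42) + 0.579·(4.82,0.92) = (3.8770,0.3559)
Shoelace sum Σ(x_i·y_{i+1} − x_{i+1}·y_i):
  i=1: 4.1296·4.7565 − -0.4221·1.7270 = +20.3715 (running +20.3715)
  i=2: -0.4221·4.8254 − -4.1980·4.7565 = +17.9307 (running +38.3022)
  i=3: -4.1980·3.0901 − -5.0159·4.8254 = +11.2314 (running +49.5336)
  i=4: -5.0159·-4.3869 − -4.2491·3.0901 = +35.1344 (running +84.6680)
  i=5: -4.2491·-4.4969 − 0.6268·-4.3869 = +21.8577 (running +106.5257)
  i=6: 0.6268·0.3559 − 3.8770·-4.4969 = +17.6574 (running +124.1831)
  i=7: 3.8770·1.7270 − 4.1296·0.3559 = +5.2258 (running +129.4089)
Area = |Σ|/2 = |129.4089|/2 = 64.7045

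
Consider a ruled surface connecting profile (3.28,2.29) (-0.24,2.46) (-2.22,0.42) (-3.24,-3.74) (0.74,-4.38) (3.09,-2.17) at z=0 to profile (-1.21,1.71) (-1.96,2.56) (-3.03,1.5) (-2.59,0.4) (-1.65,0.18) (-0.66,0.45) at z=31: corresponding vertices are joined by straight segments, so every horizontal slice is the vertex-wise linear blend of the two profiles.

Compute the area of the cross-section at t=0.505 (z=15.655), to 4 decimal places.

Area at t=0.505: 14.4190

Cross-section at t=0.505: each vertex is (1-t)·p0[i] + t·p1[i].
  v1: (1-0.505)·(3.28,2.29) + 0.505·(-1.21,1.71) = (1.0126,1.9971)
  v2: (1-0.505)·(-0.24,2.46) + 0.505·(-1.96,2.56) = (-1.1086,2.5105)
  v3: (1-0.505)·(-2.22,0.42) + 0.505·(-3.03,1.5) = (-2.6290,0.9654)
  v4: (1-0.505)·(-3.24,-3.74) + 0.505·(-2.59,0.4) = (-2.9118,-1.6493)
  v5: (1-0.505)·(0.74,-4.38) + 0.505·(-1.65,0.18) = (-0.4669,-2.0772)
  v6: (1-0.505)·(3.09,-2.17) + 0.505·(-0.66,0.45) = (1.1963,-0.8469)
Shoelace sum Σ(x_i·y_{i+1} − x_{i+1}·y_i):
  i=1: 1.0126·2.5105 − -1.1086·1.9971 = +4.7560 (running +4.7560)
  i=2: -1.1086·0.9654 − -2.6290·2.5105 = +5.5300 (running +10.2860)
  i=3: -2.6290·-1.6493 − -2.9118·0.9654 = +7.1471 (running +17.4331)
  i=4: -2.9118·-2.0772 − -0.4669·-1.6493 = +5.2781 (running +22.7112)
  i=5: -0.4669·-0.8469 − 1.1963·-2.0772 = +2.8803 (running +25.5915)
  i=6: 1.1963·1.9971 − 1.0126·-0.8469 = +3.2466 (running +28.8381)
Area = |Σ|/2 = |28.8381|/2 = 14.4190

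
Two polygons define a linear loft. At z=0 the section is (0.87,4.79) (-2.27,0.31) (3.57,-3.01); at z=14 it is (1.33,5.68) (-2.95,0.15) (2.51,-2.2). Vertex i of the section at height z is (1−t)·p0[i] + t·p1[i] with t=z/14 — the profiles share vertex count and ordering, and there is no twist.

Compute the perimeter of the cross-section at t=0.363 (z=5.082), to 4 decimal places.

Cross-section at t=0.363: each vertex is (1-t)·p0[i] + t·p1[i].
  v1: (1-0.363)·(0.87,4.79) + 0.363·(1.33,5.68) = (1.0370,5.1131)
  v2: (1-0.363)·(-2.27,0.31) + 0.363·(-2.95,0.15) = (-2.5168,0.2519)
  v3: (1-0.363)·(3.57,-3.01) + 0.363·(2.51,-2.2) = (3.1852,-2.7160)
Perimeter = Σ |v_{i+1} − v_i|:
  edge 1→2: √(-3.5538² + -4.8611²) = 6.0217 (running 6.0217)
  edge 2→3: √(5.7021² + -2.9679²) = 6.4282 (running 12.4499)
  edge 3→1: √(-2.1482² + 7.8290²) = 8.1184 (running 20.5683)
Perimeter = 20.5683

Perimeter at t=0.363: 20.5683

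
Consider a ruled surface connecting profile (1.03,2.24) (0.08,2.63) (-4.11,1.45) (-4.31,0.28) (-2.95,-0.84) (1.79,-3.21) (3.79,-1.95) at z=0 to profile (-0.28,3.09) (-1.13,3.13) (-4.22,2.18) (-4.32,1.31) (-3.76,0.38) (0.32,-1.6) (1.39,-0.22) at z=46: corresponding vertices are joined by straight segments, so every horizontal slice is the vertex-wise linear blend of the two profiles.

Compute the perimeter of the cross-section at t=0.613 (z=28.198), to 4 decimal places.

Perimeter at t=0.613: 17.8890

Cross-section at t=0.613: each vertex is (1-t)·p0[i] + t·p1[i].
  v1: (1-0.613)·(1.03,2.24) + 0.613·(-0.28,3.09) = (0.2270,2.7611)
  v2: (1-0.613)·(0.08,2.63) + 0.613·(-1.13,3.13) = (-0.6617,2.9365)
  v3: (1-0.613)·(-4.11,1.45) + 0.613·(-4.22,2.18) = (-4.1774,1.8975)
  v4: (1-0.613)·(-4.31,0.28) + 0.613·(-4.32,1.31) = (-4.3161,0.9114)
  v5: (1-0.613)·(-2.95,-0.84) + 0.613·(-3.76,0.38) = (-3.4465,-0.0921)
  v6: (1-0.613)·(1.79,-3.21) + 0.613·(0.32,-1.6) = (0.8889,-2.2231)
  v7: (1-0.613)·(3.79,-1.95) + 0.613·(1.39,-0.22) = (2.3188,-0.8895)
Perimeter = Σ |v_{i+1} − v_i|:
  edge 1→2: √(-0.8887² + 0.1754²) = 0.9059 (running 0.9059)
  edge 2→3: √(-3.5157² + -1.0390²) = 3.6660 (running 4.5719)
  edge 3→4: √(-0.1387² + -0.9861²) = 0.9958 (running 5.5677)
  edge 4→5: √(0.8696² + -1.0035²) = 1.3279 (running 6.8956)
  edge 5→6: √(4.3354² + -2.1309²) = 4.8308 (running 11.7264)
  edge 6→7: √(1.4299² + 1.3336²) = 1.9553 (running 13.6816)
  edge 7→1: √(-2.0918² + 3.6506²) = 4.2074 (running 17.8890)
Perimeter = 17.8890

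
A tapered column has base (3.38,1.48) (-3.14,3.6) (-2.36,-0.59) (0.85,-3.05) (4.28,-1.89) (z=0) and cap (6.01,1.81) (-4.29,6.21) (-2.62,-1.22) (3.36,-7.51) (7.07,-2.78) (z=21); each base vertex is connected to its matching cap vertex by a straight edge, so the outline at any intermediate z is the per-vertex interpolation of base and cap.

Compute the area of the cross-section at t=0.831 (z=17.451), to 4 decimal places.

Area at t=0.831: 71.2293

Cross-section at t=0.831: each vertex is (1-t)·p0[i] + t·p1[i].
  v1: (1-0.831)·(3.38,1.48) + 0.831·(6.01,1.81) = (5.5655,1.7542)
  v2: (1-0.831)·(-3.14,3.6) + 0.831·(-4.29,6.21) = (-4.0957,5.7689)
  v3: (1-0.831)·(-2.36,-0.59) + 0.831·(-2.62,-1.22) = (-2.5761,-1.1135)
  v4: (1-0.831)·(0.85,-3.05) + 0.831·(3.36,-7.51) = (2.9358,-6.7563)
  v5: (1-0.831)·(4.28,-1.89) + 0.831·(7.07,-2.78) = (6.5985,-2.6296)
Shoelace sum Σ(x_i·y_{i+1} − x_{i+1}·y_i):
  i=1: 5.5655·5.7689 − -4.0957·1.7542 = +39.2918 (running +39.2918)
  i=2: -4.0957·-1.1135 − -2.5761·5.7689 = +19.4217 (running +58.7134)
  i=3: -2.5761·-6.7563 − 2.9358·-1.1135 = +20.6736 (running +79.3871)
  i=4: 2.9358·-2.6296 − 6.5985·-6.7563 = +36.8611 (running +116.2482)
  i=5: 6.5985·1.7542 − 5.5655·-2.6296 = +26.2103 (running +142.4586)
Area = |Σ|/2 = |142.4586|/2 = 71.2293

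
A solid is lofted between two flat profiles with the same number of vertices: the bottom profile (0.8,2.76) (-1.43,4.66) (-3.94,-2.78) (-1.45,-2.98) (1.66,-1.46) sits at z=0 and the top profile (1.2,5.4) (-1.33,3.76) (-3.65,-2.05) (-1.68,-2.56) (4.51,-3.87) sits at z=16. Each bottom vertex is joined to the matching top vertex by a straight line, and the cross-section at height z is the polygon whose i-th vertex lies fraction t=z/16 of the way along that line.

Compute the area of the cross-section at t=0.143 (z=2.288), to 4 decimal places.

Cross-section at t=0.143: each vertex is (1-t)·p0[i] + t·p1[i].
  v1: (1-0.143)·(0.8,2.76) + 0.143·(1.2,5.4) = (0.8572,3.1375)
  v2: (1-0.143)·(-1.43,4.66) + 0.143·(-1.33,3.76) = (-1.4157,4.5313)
  v3: (1-0.143)·(-3.94,-2.78) + 0.143·(-3.65,-2.05) = (-3.8985,-2.6756)
  v4: (1-0.143)·(-1.45,-2.98) + 0.143·(-1.68,-2.56) = (-1.4829,-2.9199)
  v5: (1-0.143)·(1.66,-1.46) + 0.143·(4.51,-3.87) = (2.0675,-1.8046)
Shoelace sum Σ(x_i·y_{i+1} − x_{i+1}·y_i):
  i=1: 0.8572·4.5313 − -1.4157·3.1375 = +8.3260 (running +8.3260)
  i=2: -1.4157·-2.6756 − -3.8985·4.5313 = +21.4533 (running +29.7793)
  i=3: -3.8985·-2.9199 − -1.4829·-2.6756 = +7.4158 (running +37.1951)
  i=4: -1.4829·-1.8046 − 2.0675·-2.9199 = +8.7132 (running +45.9083)
  i=5: 2.0675·3.1375 − 0.8572·-1.8046 = +8.0339 (running +53.9422)
Area = |Σ|/2 = |53.9422|/2 = 26.9711

Area at t=0.143: 26.9711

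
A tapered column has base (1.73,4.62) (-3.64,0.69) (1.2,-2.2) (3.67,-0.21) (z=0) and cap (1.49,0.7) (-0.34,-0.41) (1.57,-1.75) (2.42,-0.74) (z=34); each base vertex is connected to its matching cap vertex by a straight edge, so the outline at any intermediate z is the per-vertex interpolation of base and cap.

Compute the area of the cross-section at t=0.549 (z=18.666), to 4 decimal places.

Area at t=0.549: 10.6940

Cross-section at t=0.549: each vertex is (1-t)·p0[i] + t·p1[i].
  v1: (1-0.549)·(1.73,4.62) + 0.549·(1.49,0.7) = (1.5982,2.4679)
  v2: (1-0.549)·(-3.64,0.69) + 0.549·(-0.34,-0.41) = (-1.8283,0.0861)
  v3: (1-0.549)·(1.2,-2.2) + 0.549·(1.57,-1.75) = (1.4031,-1.9529)
  v4: (1-0.549)·(3.67,-0.21) + 0.549·(2.42,-0.74) = (2.9837,-0.5010)
Shoelace sum Σ(x_i·y_{i+1} − x_{i+1}·y_i):
  i=1: 1.5982·0.0861 − -1.8283·2.4679 = +4.6497 (running +4.6497)
  i=2: -1.8283·-1.9529 − 1.4031·0.0861 = +3.4498 (running +8.0995)
  i=3: 1.4031·-0.5010 − 2.9837·-1.9529 = +5.1242 (running +13.2237)
  i=4: 2.9837·2.4679 − 1.5982·-0.5010 = +8.1643 (running +21.3880)
Area = |Σ|/2 = |21.3880|/2 = 10.6940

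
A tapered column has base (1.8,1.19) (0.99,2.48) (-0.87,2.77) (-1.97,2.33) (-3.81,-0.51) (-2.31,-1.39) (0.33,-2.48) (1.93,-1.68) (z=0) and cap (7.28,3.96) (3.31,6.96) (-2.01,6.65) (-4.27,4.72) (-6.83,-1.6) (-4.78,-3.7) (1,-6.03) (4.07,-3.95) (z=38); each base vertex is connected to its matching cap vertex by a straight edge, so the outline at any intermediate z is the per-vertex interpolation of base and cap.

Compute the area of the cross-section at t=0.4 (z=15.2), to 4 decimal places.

Cross-section at t=0.4: each vertex is (1-t)·p0[i] + t·p1[i].
  v1: (1-0.4)·(1.8,1.19) + 0.4·(7.28,3.96) = (3.9920,2.2980)
  v2: (1-0.4)·(0.99,2.48) + 0.4·(3.31,6.96) = (1.9180,4.2720)
  v3: (1-0.4)·(-0.87,2.77) + 0.4·(-2.01,6.65) = (-1.3260,4.3220)
  v4: (1-0.4)·(-1.97,2.33) + 0.4·(-4.27,4.72) = (-2.8900,3.2860)
  v5: (1-0.4)·(-3.81,-0.51) + 0.4·(-6.83,-1.6) = (-5.0180,-0.9460)
  v6: (1-0.4)·(-2.31,-1.39) + 0.4·(-4.78,-3.7) = (-3.2980,-2.3140)
  v7: (1-0.4)·(0.33,-2.48) + 0.4·(1,-6.03) = (0.5980,-3.9000)
  v8: (1-0.4)·(1.93,-1.68) + 0.4·(4.07,-3.95) = (2.7860,-2.5880)
Shoelace sum Σ(x_i·y_{i+1} − x_{i+1}·y_i):
  i=1: 3.9920·4.2720 − 1.9180·2.2980 = +12.6463 (running +12.6463)
  i=2: 1.9180·4.3220 − -1.3260·4.2720 = +13.9543 (running +26.6005)
  i=3: -1.3260·3.2860 − -2.8900·4.3220 = +8.1333 (running +34.7339)
  i=4: -2.8900·-0.9460 − -5.0180·3.2860 = +19.2231 (running +53.9570)
  i=5: -5.0180·-2.3140 − -3.2980·-0.9460 = +8.4917 (running +62.4487)
  i=6: -3.2980·-3.9000 − 0.5980·-2.3140 = +14.2460 (running +76.6947)
  i=7: 0.5980·-2.5880 − 2.7860·-3.9000 = +9.3178 (running +86.0125)
  i=8: 2.7860·2.2980 − 3.9920·-2.5880 = +16.7335 (running +102.7460)
Area = |Σ|/2 = |102.7460|/2 = 51.3730

Area at t=0.4: 51.3730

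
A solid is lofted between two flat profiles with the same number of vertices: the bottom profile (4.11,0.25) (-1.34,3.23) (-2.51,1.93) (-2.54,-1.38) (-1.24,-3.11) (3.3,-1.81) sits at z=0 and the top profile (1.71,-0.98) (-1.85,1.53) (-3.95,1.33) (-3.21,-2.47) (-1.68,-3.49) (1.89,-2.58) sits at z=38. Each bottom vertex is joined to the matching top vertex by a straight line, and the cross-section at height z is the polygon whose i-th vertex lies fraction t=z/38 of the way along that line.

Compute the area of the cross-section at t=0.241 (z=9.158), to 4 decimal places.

Area at t=0.241: 25.1829

Cross-section at t=0.241: each vertex is (1-t)·p0[i] + t·p1[i].
  v1: (1-0.241)·(4.11,0.25) + 0.241·(1.71,-0.98) = (3.5316,-0.0464)
  v2: (1-0.241)·(-1.34,3.23) + 0.241·(-1.85,1.53) = (-1.4629,2.8203)
  v3: (1-0.241)·(-2.51,1.93) + 0.241·(-3.95,1.33) = (-2.8570,1.7854)
  v4: (1-0.241)·(-2.54,-1.38) + 0.241·(-3.21,-2.47) = (-2.7015,-1.6427)
  v5: (1-0.241)·(-1.24,-3.11) + 0.241·(-1.68,-3.49) = (-1.3460,-3.2016)
  v6: (1-0.241)·(3.3,-1.81) + 0.241·(1.89,-2.58) = (2.9602,-1.9956)
Shoelace sum Σ(x_i·y_{i+1} − x_{i+1}·y_i):
  i=1: 3.5316·2.8203 − -1.4629·-0.0464 = +9.8922 (running +9.8922)
  i=2: -1.4629·1.7854 − -2.8570·2.8203 = +5.4458 (running +15.3381)
  i=3: -2.8570·-1.6427 − -2.7015·1.7854 = +9.5164 (running +24.8545)
  i=4: -2.7015·-3.2016 − -1.3460·-1.6427 = +6.4378 (running +31.2924)
  i=5: -1.3460·-1.9956 − 2.9602·-3.2016 = +12.1634 (running +43.4558)
  i=6: 2.9602·-0.0464 − 3.5316·-1.9956 = +6.9101 (running +50.3659)
Area = |Σ|/2 = |50.3659|/2 = 25.1829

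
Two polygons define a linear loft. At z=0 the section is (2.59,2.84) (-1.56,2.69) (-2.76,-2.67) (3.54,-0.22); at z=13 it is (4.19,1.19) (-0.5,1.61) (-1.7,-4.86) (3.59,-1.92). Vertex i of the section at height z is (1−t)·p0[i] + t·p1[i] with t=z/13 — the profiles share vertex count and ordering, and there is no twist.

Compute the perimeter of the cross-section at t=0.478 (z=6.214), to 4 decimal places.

Cross-section at t=0.478: each vertex is (1-t)·p0[i] + t·p1[i].
  v1: (1-0.478)·(2.59,2.84) + 0.478·(4.19,1.19) = (3.3548,2.0513)
  v2: (1-0.478)·(-1.56,2.69) + 0.478·(-0.5,1.61) = (-1.0533,2.1738)
  v3: (1-0.478)·(-2.76,-2.67) + 0.478·(-1.7,-4.86) = (-2.2533,-3.7168)
  v4: (1-0.478)·(3.54,-0.22) + 0.478·(3.59,-1.92) = (3.5639,-1.0326)
Perimeter = Σ |v_{i+1} − v_i|:
  edge 1→2: √(-4.4081² + 0.1225²) = 4.4098 (running 4.4098)
  edge 2→3: √(-1.2000² + -5.8906²) = 6.0116 (running 10.4214)
  edge 3→4: √(5.8172² + 2.6842²) = 6.4066 (running 16.8280)
  edge 4→1: √(-0.2091² + 3.0839²) = 3.0910 (running 19.9190)
Perimeter = 19.9190

Perimeter at t=0.478: 19.9190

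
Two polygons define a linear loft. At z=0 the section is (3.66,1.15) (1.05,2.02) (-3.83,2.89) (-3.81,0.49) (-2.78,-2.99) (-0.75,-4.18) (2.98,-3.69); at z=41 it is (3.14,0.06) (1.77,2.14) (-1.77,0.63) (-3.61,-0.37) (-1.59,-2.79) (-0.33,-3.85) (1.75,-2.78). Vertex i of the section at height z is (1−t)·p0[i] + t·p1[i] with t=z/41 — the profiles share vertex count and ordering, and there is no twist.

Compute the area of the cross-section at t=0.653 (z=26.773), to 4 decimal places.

Cross-section at t=0.653: each vertex is (1-t)·p0[i] + t·p1[i].
  v1: (1-0.653)·(3.66,1.15) + 0.653·(3.14,0.06) = (3.3204,0.4382)
  v2: (1-0.653)·(1.05,2.02) + 0.653·(1.77,2.14) = (1.5202,2.0984)
  v3: (1-0.653)·(-3.83,2.89) + 0.653·(-1.77,0.63) = (-2.4848,1.4142)
  v4: (1-0.653)·(-3.81,0.49) + 0.653·(-3.61,-0.37) = (-3.6794,-0.0716)
  v5: (1-0.653)·(-2.78,-2.99) + 0.653·(-1.59,-2.79) = (-2.0029,-2.8594)
  v6: (1-0.653)·(-0.75,-4.18) + 0.653·(-0.33,-3.85) = (-0.4757,-3.9645)
  v7: (1-0.653)·(2.98,-3.69) + 0.653·(1.75,-2.78) = (2.1768,-3.0958)
Shoelace sum Σ(x_i·y_{i+1} − x_{i+1}·y_i):
  i=1: 3.3204·2.0984 − 1.5202·0.4382 = +6.3013 (running +6.3013)
  i=2: 1.5202·1.4142 − -2.4848·2.0984 = +7.3639 (running +13.6652)
  i=3: -2.4848·-0.0716 − -3.6794·1.4142 = +5.3813 (running +19.0465)
  i=4: -3.6794·-2.8594 − -2.0029·-0.0716 = +10.3775 (running +29.4240)
  i=5: -2.0029·-3.9645 − -0.4757·-2.8594 = +6.5803 (running +36.0043)
  i=6: -0.4757·-3.0958 − 2.1768·-3.9645 = +10.1028 (running +46.1071)
  i=7: 2.1768·0.4382 − 3.3204·-3.0958 = +11.2333 (running +57.3404)
Area = |Σ|/2 = |57.3404|/2 = 28.6702

Area at t=0.653: 28.6702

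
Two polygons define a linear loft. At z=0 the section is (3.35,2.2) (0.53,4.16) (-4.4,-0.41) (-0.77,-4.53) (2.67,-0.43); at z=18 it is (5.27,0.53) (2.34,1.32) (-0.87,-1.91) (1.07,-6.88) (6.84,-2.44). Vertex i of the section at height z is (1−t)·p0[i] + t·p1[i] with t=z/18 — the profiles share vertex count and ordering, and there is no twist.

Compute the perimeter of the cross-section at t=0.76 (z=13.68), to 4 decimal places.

Perimeter at t=0.76: 23.3398

Cross-section at t=0.76: each vertex is (1-t)·p0[i] + t·p1[i].
  v1: (1-0.76)·(3.35,2.2) + 0.76·(5.27,0.53) = (4.8092,0.9308)
  v2: (1-0.76)·(0.53,4.16) + 0.76·(2.34,1.32) = (1.9056,2.0016)
  v3: (1-0.76)·(-4.4,-0.41) + 0.76·(-0.87,-1.91) = (-1.7172,-1.5500)
  v4: (1-0.76)·(-0.77,-4.53) + 0.76·(1.07,-6.88) = (0.6284,-6.3160)
  v5: (1-0.76)·(2.67,-0.43) + 0.76·(6.84,-2.44) = (5.8392,-1.9576)
Perimeter = Σ |v_{i+1} − v_i|:
  edge 1→2: √(-2.9036² + 1.0708²) = 3.0948 (running 3.0948)
  edge 2→3: √(-3.6228² + -3.5516²) = 5.0733 (running 8.1681)
  edge 3→4: √(2.3456² + -4.7660²) = 5.3119 (running 13.4800)
  edge 4→5: √(5.2108² + 4.3584²) = 6.7932 (running 20.2732)
  edge 5→1: √(-1.0300² + 2.8884²) = 3.0666 (running 23.3398)
Perimeter = 23.3398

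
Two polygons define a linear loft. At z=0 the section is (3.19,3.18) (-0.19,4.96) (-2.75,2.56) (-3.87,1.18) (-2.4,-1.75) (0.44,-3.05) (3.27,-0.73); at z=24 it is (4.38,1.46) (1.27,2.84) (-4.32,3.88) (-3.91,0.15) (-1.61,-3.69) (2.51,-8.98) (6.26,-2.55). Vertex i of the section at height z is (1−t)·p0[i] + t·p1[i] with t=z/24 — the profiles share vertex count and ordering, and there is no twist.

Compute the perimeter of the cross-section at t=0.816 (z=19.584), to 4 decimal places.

Cross-section at t=0.816: each vertex is (1-t)·p0[i] + t·p1[i].
  v1: (1-0.816)·(3.19,3.18) + 0.816·(4.38,1.46) = (4.1610,1.7765)
  v2: (1-0.816)·(-0.19,4.96) + 0.816·(1.27,2.84) = (1.0014,3.2301)
  v3: (1-0.816)·(-2.75,2.56) + 0.816·(-4.32,3.88) = (-4.0311,3.6371)
  v4: (1-0.816)·(-3.87,1.18) + 0.816·(-3.91,0.15) = (-3.9026,0.3395)
  v5: (1-0.816)·(-2.4,-1.75) + 0.816·(-1.61,-3.69) = (-1.7554,-3.3330)
  v6: (1-0.816)·(0.44,-3.05) + 0.816·(2.51,-8.98) = (2.1291,-7.8889)
  v7: (1-0.816)·(3.27,-0.73) + 0.816·(6.26,-2.55) = (5.7098,-2.2151)
Perimeter = Σ |v_{i+1} − v_i|:
  edge 1→2: √(-3.1597² + 1.4536²) = 3.4780 (running 3.4780)
  edge 2→3: √(-5.0325² + 0.4070²) = 5.0489 (running 8.5269)
  edge 3→4: √(0.1285² + -3.2976²) = 3.3001 (running 11.8270)
  edge 4→5: √(2.1473² + -3.6726²) = 4.2542 (running 16.0813)
  edge 5→6: √(3.8845² + -4.5558²) = 5.9871 (running 22.0683)
  edge 6→7: √(3.5807² + 5.6738²) = 6.7092 (running 28.7775)
  edge 7→1: √(-1.5488² + 3.9916²) = 4.2815 (running 33.0590)
Perimeter = 33.0590

Perimeter at t=0.816: 33.0590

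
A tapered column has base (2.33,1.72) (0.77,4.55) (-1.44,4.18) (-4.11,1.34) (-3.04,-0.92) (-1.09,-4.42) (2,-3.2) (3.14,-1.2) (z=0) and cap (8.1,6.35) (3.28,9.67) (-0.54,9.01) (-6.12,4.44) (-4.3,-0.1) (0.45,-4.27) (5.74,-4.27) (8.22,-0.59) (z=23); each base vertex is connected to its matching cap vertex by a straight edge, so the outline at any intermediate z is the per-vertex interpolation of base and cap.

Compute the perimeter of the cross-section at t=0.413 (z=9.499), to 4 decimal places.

Cross-section at t=0.413: each vertex is (1-t)·p0[i] + t·p1[i].
  v1: (1-0.413)·(2.33,1.72) + 0.413·(8.1,6.35) = (4.7130,3.6322)
  v2: (1-0.413)·(0.77,4.55) + 0.413·(3.28,9.67) = (1.8066,6.6646)
  v3: (1-0.413)·(-1.44,4.18) + 0.413·(-0.54,9.01) = (-1.0683,6.1748)
  v4: (1-0.413)·(-4.11,1.34) + 0.413·(-6.12,4.44) = (-4.9401,2.6203)
  v5: (1-0.413)·(-3.04,-0.92) + 0.413·(-4.3,-0.1) = (-3.5604,-0.5813)
  v6: (1-0.413)·(-1.09,-4.42) + 0.413·(0.45,-4.27) = (-0.4540,-4.3580)
  v7: (1-0.413)·(2,-3.2) + 0.413·(5.74,-4.27) = (3.5446,-3.6419)
  v8: (1-0.413)·(3.14,-1.2) + 0.413·(8.22,-0.59) = (5.2380,-0.9481)
Perimeter = Σ |v_{i+1} − v_i|:
  edge 1→2: √(-2.9064² + 3.0324²) = 4.2003 (running 4.2003)
  edge 2→3: √(-2.8749² + -0.4898²) = 2.9163 (running 7.1166)
  edge 3→4: √(-3.8718² + -3.5545²) = 5.2560 (running 12.3726)
  edge 4→5: √(1.3798² + -3.2016²) = 3.4863 (running 15.8589)
  edge 5→6: √(3.1064² + -3.7767²) = 4.8901 (running 20.7490)
  edge 6→7: √(3.9986² + 0.7161²) = 4.0622 (running 24.8112)
  edge 7→8: √(1.6934² + 2.6938²) = 3.1819 (running 27.9931)
  edge 8→1: √(-0.5250² + 4.5803²) = 4.6103 (running 32.6034)
Perimeter = 32.6034

Perimeter at t=0.413: 32.6034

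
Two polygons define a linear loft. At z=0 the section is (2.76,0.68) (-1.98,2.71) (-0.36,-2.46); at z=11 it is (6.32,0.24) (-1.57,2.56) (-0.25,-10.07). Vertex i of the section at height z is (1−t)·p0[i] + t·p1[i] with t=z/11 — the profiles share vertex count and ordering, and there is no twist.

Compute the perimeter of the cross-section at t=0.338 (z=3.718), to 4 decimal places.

Perimeter at t=0.338: 21.0455

Cross-section at t=0.338: each vertex is (1-t)·p0[i] + t·p1[i].
  v1: (1-0.338)·(2.76,0.68) + 0.338·(6.32,0.24) = (3.9633,0.5313)
  v2: (1-0.338)·(-1.98,2.71) + 0.338·(-1.57,2.56) = (-1.8414,2.6593)
  v3: (1-0.338)·(-0.36,-2.46) + 0.338·(-0.25,-10.07) = (-0.3228,-5.0322)
Perimeter = Σ |v_{i+1} − v_i|:
  edge 1→2: √(-5.8047² + 2.1280²) = 6.1825 (running 6.1825)
  edge 2→3: √(1.5186² + -7.6915²) = 7.8400 (running 14.0224)
  edge 3→1: √(4.2861² + 5.5635²) = 7.0230 (running 21.0455)
Perimeter = 21.0455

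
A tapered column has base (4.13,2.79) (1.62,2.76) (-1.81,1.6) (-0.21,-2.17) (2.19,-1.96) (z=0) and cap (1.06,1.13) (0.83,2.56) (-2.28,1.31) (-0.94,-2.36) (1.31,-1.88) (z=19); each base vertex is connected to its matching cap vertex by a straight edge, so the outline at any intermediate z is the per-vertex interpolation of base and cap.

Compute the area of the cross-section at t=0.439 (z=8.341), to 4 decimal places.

Area at t=0.439: 15.7786

Cross-section at t=0.439: each vertex is (1-t)·p0[i] + t·p1[i].
  v1: (1-0.439)·(4.13,2.79) + 0.439·(1.06,1.13) = (2.7823,2.0613)
  v2: (1-0.439)·(1.62,2.76) + 0.439·(0.83,2.56) = (1.2732,2.6722)
  v3: (1-0.439)·(-1.81,1.6) + 0.439·(-2.28,1.31) = (-2.0163,1.4727)
  v4: (1-0.439)·(-0.21,-2.17) + 0.439·(-0.94,-2.36) = (-0.5305,-2.2534)
  v5: (1-0.439)·(2.19,-1.96) + 0.439·(1.31,-1.88) = (1.8037,-1.9249)
Shoelace sum Σ(x_i·y_{i+1} − x_{i+1}·y_i):
  i=1: 2.7823·2.6722 − 1.2732·2.0613 = +4.8104 (running +4.8104)
  i=2: 1.2732·1.4727 − -2.0163·2.6722 = +7.2631 (running +12.0735)
  i=3: -2.0163·-2.2534 − -0.5305·1.4727 = +5.3248 (running +17.3983)
  i=4: -0.5305·-1.9249 − 1.8037·-2.2534 = +5.0855 (running +22.4838)
  i=5: 1.8037·2.0613 − 2.7823·-1.9249 = +9.0734 (running +31.5572)
Area = |Σ|/2 = |31.5572|/2 = 15.7786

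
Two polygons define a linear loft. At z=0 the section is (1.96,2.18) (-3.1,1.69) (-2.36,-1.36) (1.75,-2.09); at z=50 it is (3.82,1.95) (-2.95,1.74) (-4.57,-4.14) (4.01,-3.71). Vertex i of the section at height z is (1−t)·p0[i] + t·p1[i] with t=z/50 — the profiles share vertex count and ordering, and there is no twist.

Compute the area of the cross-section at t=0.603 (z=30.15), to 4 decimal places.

Area at t=0.603: 31.7576

Cross-section at t=0.603: each vertex is (1-t)·p0[i] + t·p1[i].
  v1: (1-0.603)·(1.96,2.18) + 0.603·(3.82,1.95) = (3.0816,2.0413)
  v2: (1-0.603)·(-3.1,1.69) + 0.603·(-2.95,1.74) = (-3.0095,1.7202)
  v3: (1-0.603)·(-2.36,-1.36) + 0.603·(-4.57,-4.14) = (-3.6926,-3.0363)
  v4: (1-0.603)·(1.75,-2.09) + 0.603·(4.01,-3.71) = (3.1128,-3.0669)
Shoelace sum Σ(x_i·y_{i+1} − x_{i+1}·y_i):
  i=1: 3.0816·1.7202 − -3.0095·2.0413 = +11.4442 (running +11.4442)
  i=2: -3.0095·-3.0363 − -3.6926·1.7202 = +15.4899 (running +26.9341)
  i=3: -3.6926·-3.0669 − 3.1128·-3.0363 = +20.7762 (running +47.7103)
  i=4: 3.1128·2.0413 − 3.0816·-3.0669 = +15.8049 (running +63.5153)
Area = |Σ|/2 = |63.5153|/2 = 31.7576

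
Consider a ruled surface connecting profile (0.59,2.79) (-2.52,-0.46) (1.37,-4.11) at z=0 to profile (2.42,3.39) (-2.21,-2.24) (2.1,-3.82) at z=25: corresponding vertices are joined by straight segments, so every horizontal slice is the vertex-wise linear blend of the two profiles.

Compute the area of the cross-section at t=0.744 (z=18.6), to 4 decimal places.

Area at t=0.744: 15.0237

Cross-section at t=0.744: each vertex is (1-t)·p0[i] + t·p1[i].
  v1: (1-0.744)·(0.59,2.79) + 0.744·(2.42,3.39) = (1.9515,3.2364)
  v2: (1-0.744)·(-2.52,-0.46) + 0.744·(-2.21,-2.24) = (-2.2894,-1.7843)
  v3: (1-0.744)·(1.37,-4.11) + 0.744·(2.1,-3.82) = (1.9131,-3.8942)
Shoelace sum Σ(x_i·y_{i+1} − x_{i+1}·y_i):
  i=1: 1.9515·-1.7843 − -2.2894·3.2364 = +3.9271 (running +3.9271)
  i=2: -2.2894·-3.8942 − 1.9131·-1.7843 = +12.3289 (running +16.2561)
  i=3: 1.9131·3.2364 − 1.9515·-3.8942 = +13.7913 (running +30.0474)
Area = |Σ|/2 = |30.0474|/2 = 15.0237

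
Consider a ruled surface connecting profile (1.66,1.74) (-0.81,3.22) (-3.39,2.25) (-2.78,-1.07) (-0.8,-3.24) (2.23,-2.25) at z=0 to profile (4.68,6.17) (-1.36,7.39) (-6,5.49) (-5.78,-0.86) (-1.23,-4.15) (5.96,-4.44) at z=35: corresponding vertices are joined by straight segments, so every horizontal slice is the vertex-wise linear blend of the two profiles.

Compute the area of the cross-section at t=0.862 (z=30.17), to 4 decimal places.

Area at t=0.862: 97.7209

Cross-section at t=0.862: each vertex is (1-t)·p0[i] + t·p1[i].
  v1: (1-0.862)·(1.66,1.74) + 0.862·(4.68,6.17) = (4.2632,5.5587)
  v2: (1-0.862)·(-0.81,3.22) + 0.862·(-1.36,7.39) = (-1.2841,6.8145)
  v3: (1-0.862)·(-3.39,2.25) + 0.862·(-6,5.49) = (-5.6398,5.0429)
  v4: (1-0.862)·(-2.78,-1.07) + 0.862·(-5.78,-0.86) = (-5.3660,-0.8890)
  v5: (1-0.862)·(-0.8,-3.24) + 0.862·(-1.23,-4.15) = (-1.1707,-4.0244)
  v6: (1-0.862)·(2.23,-2.25) + 0.862·(5.96,-4.44) = (5.4453,-4.1378)
Shoelace sum Σ(x_i·y_{i+1} − x_{i+1}·y_i):
  i=1: 4.2632·6.8145 − -1.2841·5.5587 = +36.1899 (running +36.1899)
  i=2: -1.2841·5.0429 − -5.6398·6.8145 = +31.9572 (running +68.1471)
  i=3: -5.6398·-0.8890 − -5.3660·5.0429 = +32.0738 (running +100.2209)
  i=4: -5.3660·-4.0244 − -1.1707·-0.8890 = +20.5543 (running +120.7752)
  i=5: -1.1707·-4.1378 − 5.4453·-4.0244 = +26.7579 (running +147.5332)
  i=6: 5.4453·5.5587 − 4.2632·-4.1378 = +47.9087 (running +195.4419)
Area = |Σ|/2 = |195.4419|/2 = 97.7209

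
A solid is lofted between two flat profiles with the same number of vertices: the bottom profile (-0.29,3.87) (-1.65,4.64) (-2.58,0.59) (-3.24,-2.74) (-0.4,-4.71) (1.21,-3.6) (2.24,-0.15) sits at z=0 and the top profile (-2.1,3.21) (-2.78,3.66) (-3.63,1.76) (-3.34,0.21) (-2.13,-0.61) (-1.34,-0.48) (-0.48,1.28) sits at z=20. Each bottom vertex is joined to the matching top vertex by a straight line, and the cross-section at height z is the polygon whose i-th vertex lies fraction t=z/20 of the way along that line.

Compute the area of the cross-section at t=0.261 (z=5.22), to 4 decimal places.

Cross-section at t=0.261: each vertex is (1-t)·p0[i] + t·p1[i].
  v1: (1-0.261)·(-0.29,3.87) + 0.261·(-2.1,3.21) = (-0.7624,3.6977)
  v2: (1-0.261)·(-1.65,4.64) + 0.261·(-2.78,3.66) = (-1.9449,4.3842)
  v3: (1-0.261)·(-2.58,0.59) + 0.261·(-3.63,1.76) = (-2.8540,0.8954)
  v4: (1-0.261)·(-3.24,-2.74) + 0.261·(-3.34,0.21) = (-3.2661,-1.9701)
  v5: (1-0.261)·(-0.4,-4.71) + 0.261·(-2.13,-0.61) = (-0.8515,-3.6399)
  v6: (1-0.261)·(1.21,-3.6) + 0.261·(-1.34,-0.48) = (0.5444,-2.7857)
  v7: (1-0.261)·(2.24,-0.15) + 0.261·(-0.48,1.28) = (1.5301,0.2232)
Shoelace sum Σ(x_i·y_{i+1} − x_{i+1}·y_i):
  i=1: -0.7624·4.3842 − -1.9449·3.6977 = +3.8493 (running +3.8493)
  i=2: -1.9449·0.8954 − -2.8540·4.3842 = +10.7714 (running +14.6206)
  i=3: -2.8540·-1.9701 − -3.2661·0.8954 = +8.5470 (running +23.1676)
  i=4: -3.2661·-3.6399 − -0.8515·-1.9701 = +10.2107 (running +33.3783)
  i=5: -0.8515·-2.7857 − 0.5444·-3.6399 = +4.3538 (running +37.7322)
  i=6: 0.5444·0.2232 − 1.5301·-2.7857 = +4.3839 (running +42.1160)
  i=7: 1.5301·3.6977 − -0.7624·0.2232 = +5.8280 (running +47.9440)
Area = |Σ|/2 = |47.9440|/2 = 23.9720

Area at t=0.261: 23.9720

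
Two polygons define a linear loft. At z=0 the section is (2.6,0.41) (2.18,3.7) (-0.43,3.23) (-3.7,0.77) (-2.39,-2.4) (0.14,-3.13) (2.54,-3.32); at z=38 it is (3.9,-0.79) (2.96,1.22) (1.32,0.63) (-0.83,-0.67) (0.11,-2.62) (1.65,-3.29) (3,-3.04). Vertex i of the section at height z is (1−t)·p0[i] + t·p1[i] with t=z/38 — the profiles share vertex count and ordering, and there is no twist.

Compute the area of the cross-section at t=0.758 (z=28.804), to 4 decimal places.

Cross-section at t=0.758: each vertex is (1-t)·p0[i] + t·p1[i].
  v1: (1-0.758)·(2.6,0.41) + 0.758·(3.9,-0.79) = (3.5854,-0.4996)
  v2: (1-0.758)·(2.18,3.7) + 0.758·(2.96,1.22) = (2.7712,1.8202)
  v3: (1-0.758)·(-0.43,3.23) + 0.758·(1.32,0.63) = (0.8965,1.2592)
  v4: (1-0.758)·(-3.7,0.77) + 0.758·(-0.83,-0.67) = (-1.5245,-0.3215)
  v5: (1-0.758)·(-2.39,-2.4) + 0.758·(0.11,-2.62) = (-0.4950,-2.5668)
  v6: (1-0.758)·(0.14,-3.13) + 0.758·(1.65,-3.29) = (1.2846,-3.2513)
  v7: (1-0.758)·(2.54,-3.32) + 0.758·(3,-3.04) = (2.8887,-3.1078)
Shoelace sum Σ(x_i·y_{i+1} − x_{i+1}·y_i):
  i=1: 3.5854·1.8202 − 2.7712·-0.4996 = +7.9105 (running +7.9105)
  i=2: 2.7712·1.2592 − 0.8965·1.8202 = +1.8578 (running +9.7683)
  i=3: 0.8965·-0.3215 − -1.5245·1.2592 = +1.6315 (running +11.3997)
  i=4: -1.5245·-2.5668 − -0.4950·-0.3215 = +3.7540 (running +15.1537)
  i=5: -0.4950·-3.2513 − 1.2846·-2.5668 = +4.9066 (running +20.0603)
  i=6: 1.2846·-3.1078 − 2.8887·-3.2513 = +5.3997 (running +25.4601)
  i=7: 2.8887·-0.4996 − 3.5854·-3.1078 = +9.6994 (running +35.1594)
Area = |Σ|/2 = |35.1594|/2 = 17.5797

Area at t=0.758: 17.5797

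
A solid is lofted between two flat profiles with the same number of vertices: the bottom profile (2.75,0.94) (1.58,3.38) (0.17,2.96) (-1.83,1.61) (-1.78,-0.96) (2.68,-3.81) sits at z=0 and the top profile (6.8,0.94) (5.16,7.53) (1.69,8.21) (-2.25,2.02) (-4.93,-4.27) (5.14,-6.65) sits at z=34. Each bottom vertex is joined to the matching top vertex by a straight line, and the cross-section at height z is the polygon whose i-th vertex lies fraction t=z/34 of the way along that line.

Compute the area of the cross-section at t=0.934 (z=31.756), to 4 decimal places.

Area at t=0.934: 103.2974

Cross-section at t=0.934: each vertex is (1-t)·p0[i] + t·p1[i].
  v1: (1-0.934)·(2.75,0.94) + 0.934·(6.8,0.94) = (6.5327,0.9400)
  v2: (1-0.934)·(1.58,3.38) + 0.934·(5.16,7.53) = (4.9237,7.2561)
  v3: (1-0.934)·(0.17,2.96) + 0.934·(1.69,8.21) = (1.5897,7.8635)
  v4: (1-0.934)·(-1.83,1.61) + 0.934·(-2.25,2.02) = (-2.2223,1.9929)
  v5: (1-0.934)·(-1.78,-0.96) + 0.934·(-4.93,-4.27) = (-4.7221,-4.0515)
  v6: (1-0.934)·(2.68,-3.81) + 0.934·(5.14,-6.65) = (4.9776,-6.4626)
Shoelace sum Σ(x_i·y_{i+1} − x_{i+1}·y_i):
  i=1: 6.5327·7.2561 − 4.9237·0.9400 = +42.7736 (running +42.7736)
  i=2: 4.9237·7.8635 − 1.5897·7.2561 = +27.1828 (running +69.9564)
  i=3: 1.5897·1.9929 − -2.2223·7.8635 = +20.6430 (running +90.5995)
  i=4: -2.2223·-4.0515 − -4.7221·1.9929 = +18.4145 (running +109.0140)
  i=5: -4.7221·-6.4626 − 4.9776·-4.0515 = +50.6840 (running +159.6979)
  i=6: 4.9776·0.9400 − 6.5327·-6.4626 = +46.8969 (running +206.5949)
Area = |Σ|/2 = |206.5949|/2 = 103.2974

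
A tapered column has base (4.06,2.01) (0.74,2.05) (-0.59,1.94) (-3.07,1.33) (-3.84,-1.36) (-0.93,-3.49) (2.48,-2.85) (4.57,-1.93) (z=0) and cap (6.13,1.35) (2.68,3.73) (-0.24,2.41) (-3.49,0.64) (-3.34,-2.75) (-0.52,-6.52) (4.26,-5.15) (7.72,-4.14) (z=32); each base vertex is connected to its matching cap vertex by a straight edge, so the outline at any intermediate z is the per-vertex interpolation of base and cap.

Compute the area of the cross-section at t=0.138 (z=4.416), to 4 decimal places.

Cross-section at t=0.138: each vertex is (1-t)·p0[i] + t·p1[i].
  v1: (1-0.138)·(4.06,2.01) + 0.138·(6.13,1.35) = (4.3457,1.9189)
  v2: (1-0.138)·(0.74,2.05) + 0.138·(2.68,3.73) = (1.0077,2.2818)
  v3: (1-0.138)·(-0.59,1.94) + 0.138·(-0.24,2.41) = (-0.5417,2.0049)
  v4: (1-0.138)·(-3.07,1.33) + 0.138·(-3.49,0.64) = (-3.1280,1.2348)
  v5: (1-0.138)·(-3.84,-1.36) + 0.138·(-3.34,-2.75) = (-3.7710,-1.5518)
  v6: (1-0.138)·(-0.93,-3.49) + 0.138·(-0.52,-6.52) = (-0.8734,-3.9081)
  v7: (1-0.138)·(2.48,-2.85) + 0.138·(4.26,-5.15) = (2.7256,-3.1674)
  v8: (1-0.138)·(4.57,-1.93) + 0.138·(7.72,-4.14) = (5.0047,-2.2350)
Shoelace sum Σ(x_i·y_{i+1} − x_{i+1}·y_i):
  i=1: 4.3457·2.2818 − 1.0077·1.9189 = +7.9824 (running +7.9824)
  i=2: 1.0077·2.0049 − -0.5417·2.2818 = +3.2564 (running +11.2388)
  i=3: -0.5417·1.2348 − -3.1280·2.0049 = +5.6022 (running +16.8410)
  i=4: -3.1280·-1.5518 − -3.7710·1.2348 = +9.5104 (running +26.3514)
  i=5: -3.7710·-3.9081 − -0.8734·-1.5518 = +13.3822 (running +39.7336)
  i=6: -0.8734·-3.1674 − 2.7256·-3.9081 = +13.4187 (running +53.1523)
  i=7: 2.7256·-2.2350 − 5.0047·-3.1674 = +9.7601 (running +62.9124)
  i=8: 5.0047·1.9189 − 4.3457·-2.2350 = +19.3161 (running +82.2285)
Area = |Σ|/2 = |82.2285|/2 = 41.1142

Area at t=0.138: 41.1142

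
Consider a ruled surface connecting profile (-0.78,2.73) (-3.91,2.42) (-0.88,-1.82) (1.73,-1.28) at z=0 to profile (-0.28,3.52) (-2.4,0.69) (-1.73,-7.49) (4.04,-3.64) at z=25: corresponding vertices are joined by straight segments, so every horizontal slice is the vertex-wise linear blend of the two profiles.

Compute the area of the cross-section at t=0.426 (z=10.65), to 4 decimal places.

Cross-section at t=0.426: each vertex is (1-t)·p0[i] + t·p1[i].
  v1: (1-0.426)·(-0.78,2.73) + 0.426·(-0.28,3.52) = (-0.5670,3.0665)
  v2: (1-0.426)·(-3.91,2.42) + 0.426·(-2.4,0.69) = (-3.2667,1.6830)
  v3: (1-0.426)·(-0.88,-1.82) + 0.426·(-1.73,-7.49) = (-1.2421,-4.2354)
  v4: (1-0.426)·(1.73,-1.28) + 0.426·(4.04,-3.64) = (2.7141,-2.2854)
Shoelace sum Σ(x_i·y_{i+1} − x_{i+1}·y_i):
  i=1: -0.5670·1.6830 − -3.2667·3.0665 = +9.0633 (running +9.0633)
  i=2: -3.2667·-4.2354 − -1.2421·1.6830 = +15.9265 (running +24.9898)
  i=3: -1.2421·-2.2854 − 2.7141·-4.2354 = +14.3338 (running +39.3236)
  i=4: 2.7141·3.0665 − -0.5670·-2.2854 = +7.0270 (running +46.3506)
Area = |Σ|/2 = |46.3506|/2 = 23.1753

Area at t=0.426: 23.1753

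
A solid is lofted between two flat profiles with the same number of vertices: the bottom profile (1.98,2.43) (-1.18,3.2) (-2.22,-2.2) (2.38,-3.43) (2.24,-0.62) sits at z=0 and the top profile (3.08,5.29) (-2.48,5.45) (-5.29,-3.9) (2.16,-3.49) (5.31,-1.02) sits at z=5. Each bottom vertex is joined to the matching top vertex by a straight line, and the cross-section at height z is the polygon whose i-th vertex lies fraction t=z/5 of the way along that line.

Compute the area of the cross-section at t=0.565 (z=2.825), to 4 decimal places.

Area at t=0.565: 47.0392

Cross-section at t=0.565: each vertex is (1-t)·p0[i] + t·p1[i].
  v1: (1-0.565)·(1.98,2.43) + 0.565·(3.08,5.29) = (2.6015,4.0459)
  v2: (1-0.565)·(-1.18,3.2) + 0.565·(-2.48,5.45) = (-1.9145,4.4712)
  v3: (1-0.565)·(-2.22,-2.2) + 0.565·(-5.29,-3.9) = (-3.9546,-3.1605)
  v4: (1-0.565)·(2.38,-3.43) + 0.565·(2.16,-3.49) = (2.2557,-3.4639)
  v5: (1-0.565)·(2.24,-0.62) + 0.565·(5.31,-1.02) = (3.9745,-0.8460)
Shoelace sum Σ(x_i·y_{i+1} − x_{i+1}·y_i):
  i=1: 2.6015·4.4712 − -1.9145·4.0459 = +19.3778 (running +19.3778)
  i=2: -1.9145·-3.1605 − -3.9546·4.4712 = +23.7326 (running +43.1104)
  i=3: -3.9546·-3.4639 − 2.2557·-3.1605 = +20.8273 (running +63.9377)
  i=4: 2.2557·-0.8460 − 3.9745·-3.4639 = +11.8591 (running +75.7968)
  i=5: 3.9745·4.0459 − 2.6015·-0.8460 = +18.2815 (running +94.0783)
Area = |Σ|/2 = |94.0783|/2 = 47.0392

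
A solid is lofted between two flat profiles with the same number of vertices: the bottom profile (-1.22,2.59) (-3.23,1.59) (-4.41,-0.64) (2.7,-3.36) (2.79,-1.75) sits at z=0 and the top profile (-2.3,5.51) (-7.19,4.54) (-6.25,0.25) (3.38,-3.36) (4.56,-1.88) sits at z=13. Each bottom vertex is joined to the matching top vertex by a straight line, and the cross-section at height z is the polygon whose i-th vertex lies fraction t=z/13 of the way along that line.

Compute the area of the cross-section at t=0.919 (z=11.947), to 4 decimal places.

Area at t=0.919: 49.7068

Cross-section at t=0.919: each vertex is (1-t)·p0[i] + t·p1[i].
  v1: (1-0.919)·(-1.22,2.59) + 0.919·(-2.3,5.51) = (-2.2125,5.2735)
  v2: (1-0.919)·(-3.23,1.59) + 0.919·(-7.19,4.54) = (-6.8692,4.3011)
  v3: (1-0.919)·(-4.41,-0.64) + 0.919·(-6.25,0.25) = (-6.1010,0.1779)
  v4: (1-0.919)·(2.7,-3.36) + 0.919·(3.38,-3.36) = (3.3249,-3.3600)
  v5: (1-0.919)·(2.79,-1.75) + 0.919·(4.56,-1.88) = (4.4166,-1.8695)
Shoelace sum Σ(x_i·y_{i+1} − x_{i+1}·y_i):
  i=1: -2.2125·4.3011 − -6.8692·5.2735 = +26.7086 (running +26.7086)
  i=2: -6.8692·0.1779 − -6.1010·4.3011 = +25.0184 (running +51.7271)
  i=3: -6.1010·-3.3600 − 3.3249·0.1779 = +19.9077 (running +71.6348)
  i=4: 3.3249·-1.8695 − 4.4166·-3.3600 = +8.6240 (running +80.2588)
  i=5: 4.4166·5.2735 − -2.2125·-1.8695 = +19.1548 (running +99.4136)
Area = |Σ|/2 = |99.4136|/2 = 49.7068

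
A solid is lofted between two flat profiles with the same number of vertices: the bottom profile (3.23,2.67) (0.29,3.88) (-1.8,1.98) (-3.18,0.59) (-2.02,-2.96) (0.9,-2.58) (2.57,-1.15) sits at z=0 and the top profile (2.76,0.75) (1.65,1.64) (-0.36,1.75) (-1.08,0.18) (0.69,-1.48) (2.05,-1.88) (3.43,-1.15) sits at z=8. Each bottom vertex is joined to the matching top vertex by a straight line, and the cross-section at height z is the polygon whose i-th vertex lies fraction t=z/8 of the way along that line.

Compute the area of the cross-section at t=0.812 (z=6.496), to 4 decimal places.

Area at t=0.812: 13.6923

Cross-section at t=0.812: each vertex is (1-t)·p0[i] + t·p1[i].
  v1: (1-0.812)·(3.23,2.67) + 0.812·(2.76,0.75) = (2.8484,1.1110)
  v2: (1-0.812)·(0.29,3.88) + 0.812·(1.65,1.64) = (1.3943,2.0611)
  v3: (1-0.812)·(-1.8,1.98) + 0.812·(-0.36,1.75) = (-0.6307,1.7932)
  v4: (1-0.812)·(-3.18,0.59) + 0.812·(-1.08,0.18) = (-1.4748,0.2571)
  v5: (1-0.812)·(-2.02,-2.96) + 0.812·(0.69,-1.48) = (0.1805,-1.7582)
  v6: (1-0.812)·(0.9,-2.58) + 0.812·(2.05,-1.88) = (1.8338,-2.0116)
  v7: (1-0.812)·(2.57,-1.15) + 0.812·(3.43,-1.15) = (3.2683,-1.1500)
Shoelace sum Σ(x_i·y_{i+1} − x_{i+1}·y_i):
  i=1: 2.8484·2.0611 − 1.3943·1.1110 = +4.3218 (running +4.3218)
  i=2: 1.3943·1.7932 − -0.6307·2.0611 = +3.8003 (running +8.1221)
  i=3: -0.6307·0.2571 − -1.4748·1.7932 = +2.4825 (running +10.6046)
  i=4: -1.4748·-1.7582 − 0.1805·0.2571 = +2.5466 (running +13.1513)
  i=5: 0.1805·-2.0116 − 1.8338·-1.7582 = +2.8611 (running +16.0124)
  i=6: 1.8338·-1.1500 − 3.2683·-2.0116 = +4.4657 (running +20.4781)
  i=7: 3.2683·1.1110 − 2.8484·-1.1500 = +6.9066 (running +27.3847)
Area = |Σ|/2 = |27.3847|/2 = 13.6923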